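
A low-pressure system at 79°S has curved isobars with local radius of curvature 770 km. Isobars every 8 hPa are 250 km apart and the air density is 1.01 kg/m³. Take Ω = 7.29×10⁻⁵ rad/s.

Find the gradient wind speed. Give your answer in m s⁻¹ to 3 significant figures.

Coriolis parameter at 79°S:
f = 2Ω sin φ = 2 × 7.29×10⁻⁵ × sin 79° = 1.43×10⁻⁴ s⁻¹
Pressure gradient: |∂P/∂n| = 800 Pa / 250000 m = 3.20×10⁻³ Pa/m
Geostrophic speed: V_g = |∂P/∂n|/(fρ) = 3.20×10⁻³/(1.43×10⁻⁴ × 1.01) = 22.1 m/s
Around a low, centrifugal force acts outward with Coriolis, so pressure-gradient force balances both:
(1/ρ)|∂P/∂n| = fV + V²/R  →  V² + fR·V − fR·V_g = 0
With fR = 1.43×10⁻⁴ × 770×10³ m = 110 m/s:
V = [−fR + √((fR)² + 4 fR V_g)]/2 = [−110 + √(110² + 4×110×22.1)]/2 = 18.9 m/s
Subgeostrophic (V < V_g = 22.1 m/s), as expected around a low.

18.9 m s⁻¹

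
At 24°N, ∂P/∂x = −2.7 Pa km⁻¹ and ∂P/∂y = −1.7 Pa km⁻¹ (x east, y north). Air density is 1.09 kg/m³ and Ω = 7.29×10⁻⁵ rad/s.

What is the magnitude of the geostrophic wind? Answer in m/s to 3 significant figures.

49.4 m/s

Coriolis parameter at 24°N:
f = 2Ω sin φ = 2 × 7.29×10⁻⁵ × sin 24° = 5.93×10⁻⁵ s⁻¹
Component geostrophic relations (x east, y north):
u_g = −(1/(fρ)) ∂P/∂y,  v_g = (1/(fρ)) ∂P/∂x
u_g = −(−1.7×10⁻³)/(5.93×10⁻⁵ × 1.09) = 26.3 m/s;  v_g = (−2.7×10⁻³)/(5.93×10⁻⁵ × 1.09) = −41.8 m/s
|V_g| = √(u_g² + v_g²) = 49.4 m/s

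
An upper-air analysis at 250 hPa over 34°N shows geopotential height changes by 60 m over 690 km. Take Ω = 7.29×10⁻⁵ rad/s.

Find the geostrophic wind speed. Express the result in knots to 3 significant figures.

Coriolis parameter at 34°N:
f = 2Ω sin φ = 2 × 7.29×10⁻⁵ × sin 34° = 8.15×10⁻⁵ s⁻¹
Height gradient: |∂Z/∂n| = 60 m / 690000 m = 8.70×10⁻⁵
On a pressure surface, geostrophic balance gives V_g = (g/f)|∂Z/∂n|:
V_g = 9.81 × 8.70×10⁻⁵ / 8.15×10⁻⁵ = 10.5 m/s
Converting: 10.5 m/s × 1.944 = 20.3 knots

20.3 knots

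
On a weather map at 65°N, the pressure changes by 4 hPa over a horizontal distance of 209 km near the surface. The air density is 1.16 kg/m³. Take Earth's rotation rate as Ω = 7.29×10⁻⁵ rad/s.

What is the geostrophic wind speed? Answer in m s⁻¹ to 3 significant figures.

12.5 m s⁻¹

Coriolis parameter at 65°N:
f = 2Ω sin φ = 2 × 7.29×10⁻⁵ × sin 65° = 1.32×10⁻⁴ s⁻¹
Pressure gradient: |∂P/∂n| = 400 Pa / 209000 m = 1.91×10⁻³ Pa/m
Geostrophic balance (pressure-gradient force = Coriolis force):
V_g = (1/(fρ)) |∂P/∂n| = 1.91×10⁻³ / (1.32×10⁻⁴ × 1.16) = 12.5 m/s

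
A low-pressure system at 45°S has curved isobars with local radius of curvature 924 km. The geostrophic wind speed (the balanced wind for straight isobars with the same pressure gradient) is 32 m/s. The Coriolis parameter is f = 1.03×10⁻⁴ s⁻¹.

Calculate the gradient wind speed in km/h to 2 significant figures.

Around a low, centrifugal force acts outward with Coriolis, so pressure-gradient force balances both:
(1/ρ)|∂P/∂n| = fV + V²/R  →  V² + fR·V − fR·V_g = 0
With fR = 1.03×10⁻⁴ × 924×10³ m = 95.2 m/s:
V = [−fR + √((fR)² + 4 fR V_g)]/2 = [−95.2 + √(95.2² + 4×95.2×32)]/2 = 25.3 m/s
Subgeostrophic (V < V_g = 32 m/s), as expected around a low.
Converting: 25.3 m/s × 3.6 = 91 km/h

91 km/h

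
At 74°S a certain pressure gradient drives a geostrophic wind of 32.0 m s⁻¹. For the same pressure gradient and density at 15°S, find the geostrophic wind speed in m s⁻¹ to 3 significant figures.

With the same pressure gradient and density, V_g ∝ 1/f ∝ 1/sin φ.
V₂ = V₁ · sin φ₁ / sin φ₂ = 32.0 × sin 74° / sin 15°
V₂ = 32.0 × 0.9613/0.2588 = 119 m s⁻¹

119 m s⁻¹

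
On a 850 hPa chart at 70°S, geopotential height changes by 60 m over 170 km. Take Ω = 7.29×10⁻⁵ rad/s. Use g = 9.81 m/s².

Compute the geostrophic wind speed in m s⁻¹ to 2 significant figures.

25 m s⁻¹

Coriolis parameter at 70°S:
f = 2Ω sin φ = 2 × 7.29×10⁻⁵ × sin 70° = 1.37×10⁻⁴ s⁻¹
Height gradient: |∂Z/∂n| = 60 m / 170000 m = 3.53×10⁻⁴
On a pressure surface, geostrophic balance gives V_g = (g/f)|∂Z/∂n|:
V_g = 9.81 × 3.53×10⁻⁴ / 1.37×10⁻⁴ = 25.3 m/s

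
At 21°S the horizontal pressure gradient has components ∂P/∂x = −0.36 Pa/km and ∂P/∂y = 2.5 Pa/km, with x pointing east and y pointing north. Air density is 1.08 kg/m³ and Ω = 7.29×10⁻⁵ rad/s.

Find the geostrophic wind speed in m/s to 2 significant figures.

Coriolis parameter at 21°S:
f = 2Ω sin φ = 2 × 7.29×10⁻⁵ × sin 21° = 5.23×10⁻⁵ s⁻¹
In the Southern Hemisphere f is negative: f = −5.23×10⁻⁵ s⁻¹.
Component geostrophic relations (x east, y north):
u_g = −(1/(fρ)) ∂P/∂y,  v_g = (1/(fρ)) ∂P/∂x
u_g = −(2.5×10⁻³)/(−5.23×10⁻⁵ × 1.08) = 44.3 m/s;  v_g = (−0.36×10⁻³)/(−5.23×10⁻⁵ × 1.08) = 6.38 m/s
|V_g| = √(u_g² + v_g²) = 44.8 m/s

45 m/s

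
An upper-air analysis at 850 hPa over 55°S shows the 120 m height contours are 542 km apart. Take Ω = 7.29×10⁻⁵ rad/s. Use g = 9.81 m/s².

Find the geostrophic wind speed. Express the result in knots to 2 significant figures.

35 knots

Coriolis parameter at 55°S:
f = 2Ω sin φ = 2 × 7.29×10⁻⁵ × sin 55° = 1.19×10⁻⁴ s⁻¹
Height gradient: |∂Z/∂n| = 120 m / 542000 m = 2.21×10⁻⁴
On a pressure surface, geostrophic balance gives V_g = (g/f)|∂Z/∂n|:
V_g = 9.81 × 2.21×10⁻⁴ / 1.19×10⁻⁴ = 18.2 m/s
Converting: 18.2 m/s × 1.944 = 35 knots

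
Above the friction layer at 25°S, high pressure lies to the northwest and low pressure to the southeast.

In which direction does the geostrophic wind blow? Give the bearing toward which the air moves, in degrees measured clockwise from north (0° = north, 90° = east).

The pressure-gradient force points toward the southeast (bearing 135°).
Geostrophic balance: in the Southern Hemisphere the Coriolis force deflects motion to the left, so the geostrophic wind blows 90° to the left of the pressure-gradient force (low pressure on the right).
Rotating 135° by 90° counterclockwise gives 045° — the wind blows toward the northeast.

045°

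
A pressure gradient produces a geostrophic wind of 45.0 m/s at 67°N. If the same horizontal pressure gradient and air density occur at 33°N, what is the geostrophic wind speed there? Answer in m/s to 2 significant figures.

76 m/s

With the same pressure gradient and density, V_g ∝ 1/f ∝ 1/sin φ.
V₂ = V₁ · sin φ₁ / sin φ₂ = 45.0 × sin 67° / sin 33°
V₂ = 45.0 × 0.9205/0.5446 = 76 m/s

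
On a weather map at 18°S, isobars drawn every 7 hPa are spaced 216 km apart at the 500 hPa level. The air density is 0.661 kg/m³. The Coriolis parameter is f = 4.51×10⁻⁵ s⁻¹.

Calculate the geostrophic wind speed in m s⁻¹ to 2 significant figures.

Pressure gradient: |∂P/∂n| = 700 Pa / 216000 m = 3.24×10⁻³ Pa/m
Geostrophic balance (pressure-gradient force = Coriolis force):
V_g = (1/(fρ)) |∂P/∂n| = 3.24×10⁻³ / (4.51×10⁻⁵ × 0.661) = 109 m/s

110 m s⁻¹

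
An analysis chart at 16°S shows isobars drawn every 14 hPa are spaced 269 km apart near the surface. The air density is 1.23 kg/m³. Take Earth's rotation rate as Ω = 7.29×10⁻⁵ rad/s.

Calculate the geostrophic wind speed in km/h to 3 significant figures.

379 km/h

Coriolis parameter at 16°S:
f = 2Ω sin φ = 2 × 7.29×10⁻⁵ × sin 16° = 4.02×10⁻⁵ s⁻¹
Pressure gradient: |∂P/∂n| = 1400 Pa / 269000 m = 5.20×10⁻³ Pa/m
Geostrophic balance (pressure-gradient force = Coriolis force):
V_g = (1/(fρ)) |∂P/∂n| = 5.20×10⁻³ / (4.02×10⁻⁵ × 1.23) = 105 m/s
Converting: 105 m/s × 3.6 = 379 km/h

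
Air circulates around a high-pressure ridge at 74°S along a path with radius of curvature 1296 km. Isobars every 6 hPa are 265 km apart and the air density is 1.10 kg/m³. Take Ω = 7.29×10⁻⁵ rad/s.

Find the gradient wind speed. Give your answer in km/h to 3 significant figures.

58.0 km/h

Coriolis parameter at 74°S:
f = 2Ω sin φ = 2 × 7.29×10⁻⁵ × sin 74° = 1.40×10⁻⁴ s⁻¹
Pressure gradient: |∂P/∂n| = 600 Pa / 265000 m = 2.26×10⁻³ Pa/m
Geostrophic speed: V_g = |∂P/∂n|/(fρ) = 2.26×10⁻³/(1.40×10⁻⁴ × 1.10) = 14.7 m/s
Around a high, pressure-gradient force acts outward with centrifugal, so Coriolis balances both:
fV = (1/ρ)|∂P/∂n| + V²/R  →  V² − fR·V + fR·V_g = 0
With fR = 1.40×10⁻⁴ × 1296×10³ m = 182 m/s:
V = [fR − √((fR)² − 4 fR V_g)]/2 = [182 − √(182² − 4×182×14.7)]/2 = 16.1 m/s
Supergeostrophic (V > V_g = 14.7 m/s), as expected around a high.
Converting: 16.1 m/s × 3.6 = 58.0 km/h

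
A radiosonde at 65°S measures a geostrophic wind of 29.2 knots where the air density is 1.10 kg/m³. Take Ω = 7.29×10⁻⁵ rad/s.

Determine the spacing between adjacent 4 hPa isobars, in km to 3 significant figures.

Coriolis parameter at 65°S:
f = 2Ω sin φ = 2 × 7.29×10⁻⁵ × sin 65° = 1.32×10⁻⁴ s⁻¹
Wind speed in SI: 29.2 knots = 15.0 m/s
Geostrophic balance rearranged: |∂P/∂n| = f ρ V_g
|∂P/∂n| = 1.32×10⁻⁴ × 1.10 × 15.0 = 2.18×10⁻³ Pa/m
Isobar spacing: Δn = ΔP/|∂P/∂n| = 400 Pa / 2.18×10⁻³ Pa/m = 183195 m ≈ 183 km

183 km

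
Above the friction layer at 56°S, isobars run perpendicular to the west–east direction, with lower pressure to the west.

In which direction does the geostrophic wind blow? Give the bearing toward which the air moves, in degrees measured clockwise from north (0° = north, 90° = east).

180°

The pressure-gradient force points toward the west (bearing 270°).
Geostrophic balance: in the Southern Hemisphere the Coriolis force deflects motion to the left, so the geostrophic wind blows 90° to the left of the pressure-gradient force (low pressure on the right).
Rotating 270° by 90° counterclockwise gives 180° — the wind blows toward the south.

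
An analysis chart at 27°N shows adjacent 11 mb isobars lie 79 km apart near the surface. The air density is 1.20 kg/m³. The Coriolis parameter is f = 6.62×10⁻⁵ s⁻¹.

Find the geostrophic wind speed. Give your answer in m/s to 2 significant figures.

Pressure gradient: |∂P/∂n| = 1100 Pa / 79000 m = 1.39×10⁻² Pa/m
Geostrophic balance (pressure-gradient force = Coriolis force):
V_g = (1/(fρ)) |∂P/∂n| = 1.39×10⁻² / (6.62×10⁻⁵ × 1.20) = 175 m/s

180 m/s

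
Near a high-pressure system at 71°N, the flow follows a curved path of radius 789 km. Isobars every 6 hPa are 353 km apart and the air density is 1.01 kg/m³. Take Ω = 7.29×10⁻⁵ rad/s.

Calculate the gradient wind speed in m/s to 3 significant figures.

14.0 m/s

Coriolis parameter at 71°N:
f = 2Ω sin φ = 2 × 7.29×10⁻⁵ × sin 71° = 1.38×10⁻⁴ s⁻¹
Pressure gradient: |∂P/∂n| = 600 Pa / 353000 m = 1.70×10⁻³ Pa/m
Geostrophic speed: V_g = |∂P/∂n|/(fρ) = 1.70×10⁻³/(1.38×10⁻⁴ × 1.01) = 12.2 m/s
Around a high, pressure-gradient force acts outward with centrifugal, so Coriolis balances both:
fV = (1/ρ)|∂P/∂n| + V²/R  →  V² − fR·V + fR·V_g = 0
With fR = 1.38×10⁻⁴ × 789×10³ m = 109 m/s:
V = [fR − √((fR)² − 4 fR V_g)]/2 = [109 − √(109² − 4×109×12.2)]/2 = 14 m/s
Supergeostrophic (V > V_g = 12.2 m/s), as expected around a high.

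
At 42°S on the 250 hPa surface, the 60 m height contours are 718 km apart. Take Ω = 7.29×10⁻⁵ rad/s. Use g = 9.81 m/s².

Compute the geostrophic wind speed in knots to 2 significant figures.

Coriolis parameter at 42°S:
f = 2Ω sin φ = 2 × 7.29×10⁻⁵ × sin 42° = 9.76×10⁻⁵ s⁻¹
Height gradient: |∂Z/∂n| = 60 m / 718000 m = 8.36×10⁻⁵
On a pressure surface, geostrophic balance gives V_g = (g/f)|∂Z/∂n|:
V_g = 9.81 × 8.36×10⁻⁵ / 9.76×10⁻⁵ = 8.40 m/s
Converting: 8.40 m/s × 1.944 = 16 knots

16 knots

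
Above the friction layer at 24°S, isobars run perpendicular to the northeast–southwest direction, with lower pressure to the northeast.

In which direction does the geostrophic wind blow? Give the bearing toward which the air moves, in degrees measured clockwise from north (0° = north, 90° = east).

315°

The pressure-gradient force points toward the northeast (bearing 045°).
Geostrophic balance: in the Southern Hemisphere the Coriolis force deflects motion to the left, so the geostrophic wind blows 90° to the left of the pressure-gradient force (low pressure on the right).
Rotating 045° by 90° counterclockwise gives 315° — the wind blows toward the northwest.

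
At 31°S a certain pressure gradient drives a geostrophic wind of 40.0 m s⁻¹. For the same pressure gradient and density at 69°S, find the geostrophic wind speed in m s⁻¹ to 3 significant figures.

22.1 m s⁻¹

With the same pressure gradient and density, V_g ∝ 1/f ∝ 1/sin φ.
V₂ = V₁ · sin φ₁ / sin φ₂ = 40.0 × sin 31° / sin 69°
V₂ = 40.0 × 0.5150/0.9336 = 22.1 m s⁻¹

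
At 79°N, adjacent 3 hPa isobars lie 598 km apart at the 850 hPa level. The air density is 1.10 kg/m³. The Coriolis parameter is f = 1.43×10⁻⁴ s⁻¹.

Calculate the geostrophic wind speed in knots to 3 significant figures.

6.20 knots

Pressure gradient: |∂P/∂n| = 300 Pa / 598000 m = 5.02×10⁻⁴ Pa/m
Geostrophic balance (pressure-gradient force = Coriolis force):
V_g = (1/(fρ)) |∂P/∂n| = 5.02×10⁻⁴ / (1.43×10⁻⁴ × 1.10) = 3.19 m/s
Converting: 3.19 m/s × 1.944 = 6.20 knots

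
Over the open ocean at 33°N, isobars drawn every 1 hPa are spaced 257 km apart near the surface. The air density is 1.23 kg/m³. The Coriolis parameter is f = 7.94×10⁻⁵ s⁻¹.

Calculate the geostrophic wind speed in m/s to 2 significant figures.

4.0 m/s

Pressure gradient: |∂P/∂n| = 100 Pa / 257000 m = 3.89×10⁻⁴ Pa/m
Geostrophic balance (pressure-gradient force = Coriolis force):
V_g = (1/(fρ)) |∂P/∂n| = 3.89×10⁻⁴ / (7.94×10⁻⁵ × 1.23) = 3.98 m/s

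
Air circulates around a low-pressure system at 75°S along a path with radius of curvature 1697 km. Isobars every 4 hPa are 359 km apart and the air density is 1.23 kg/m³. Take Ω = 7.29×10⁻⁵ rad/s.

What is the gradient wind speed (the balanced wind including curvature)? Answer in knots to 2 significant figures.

12 knots

Coriolis parameter at 75°S:
f = 2Ω sin φ = 2 × 7.29×10⁻⁵ × sin 75° = 1.41×10⁻⁴ s⁻¹
Pressure gradient: |∂P/∂n| = 400 Pa / 359000 m = 1.11×10⁻³ Pa/m
Geostrophic speed: V_g = |∂P/∂n|/(fρ) = 1.11×10⁻³/(1.41×10⁻⁴ × 1.23) = 6.43 m/s
Around a low, centrifugal force acts outward with Coriolis, so pressure-gradient force balances both:
(1/ρ)|∂P/∂n| = fV + V²/R  →  V² + fR·V − fR·V_g = 0
With fR = 1.41×10⁻⁴ × 1697×10³ m = 239 m/s:
V = [−fR + √((fR)² + 4 fR V_g)]/2 = [−239 + √(239² + 4×239×6.43)]/2 = 6.27 m/s
Subgeostrophic (V < V_g = 6.43 m/s), as expected around a low.
Converting: 6.27 m/s × 1.944 = 12 knots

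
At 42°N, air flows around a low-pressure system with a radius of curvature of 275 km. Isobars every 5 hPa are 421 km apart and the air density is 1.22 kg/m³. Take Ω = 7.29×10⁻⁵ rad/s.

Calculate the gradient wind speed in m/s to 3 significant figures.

Coriolis parameter at 42°N:
f = 2Ω sin φ = 2 × 7.29×10⁻⁵ × sin 42° = 9.76×10⁻⁵ s⁻¹
Pressure gradient: |∂P/∂n| = 500 Pa / 421000 m = 1.19×10⁻³ Pa/m
Geostrophic speed: V_g = |∂P/∂n|/(fρ) = 1.19×10⁻³/(9.76×10⁻⁵ × 1.22) = 9.98 m/s
Around a low, centrifugal force acts outward with Coriolis, so pressure-gradient force balances both:
(1/ρ)|∂P/∂n| = fV + V²/R  →  V² + fR·V − fR·V_g = 0
With fR = 9.76×10⁻⁵ × 275×10³ m = 26.8 m/s:
V = [−fR + √((fR)² + 4 fR V_g)]/2 = [−26.8 + √(26.8² + 4×26.8×9.98)]/2 = 7.74 m/s
Subgeostrophic (V < V_g = 9.98 m/s), as expected around a low.

7.74 m/s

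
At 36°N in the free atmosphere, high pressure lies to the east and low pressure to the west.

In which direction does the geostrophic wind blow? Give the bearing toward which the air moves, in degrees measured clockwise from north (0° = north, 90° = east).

The pressure-gradient force points toward the west (bearing 270°).
Geostrophic balance: in the Northern Hemisphere the Coriolis force deflects motion to the right, so the geostrophic wind blows 90° to the right of the pressure-gradient force (low pressure on the left).
Rotating 270° by 90° clockwise gives 000° — the wind blows toward the north.

000°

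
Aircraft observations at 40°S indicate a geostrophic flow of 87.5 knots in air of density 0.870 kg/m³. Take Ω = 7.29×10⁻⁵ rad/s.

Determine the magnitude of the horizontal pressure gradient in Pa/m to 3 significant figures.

3.67×10⁻³ Pa/m

Coriolis parameter at 40°S:
f = 2Ω sin φ = 2 × 7.29×10⁻⁵ × sin 40° = 9.37×10⁻⁵ s⁻¹
Wind speed in SI: 87.5 knots = 45.0 m/s
Geostrophic balance rearranged: |∂P/∂n| = f ρ V_g
|∂P/∂n| = 9.37×10⁻⁵ × 0.870 × 45.0 = 3.67×10⁻³ Pa/m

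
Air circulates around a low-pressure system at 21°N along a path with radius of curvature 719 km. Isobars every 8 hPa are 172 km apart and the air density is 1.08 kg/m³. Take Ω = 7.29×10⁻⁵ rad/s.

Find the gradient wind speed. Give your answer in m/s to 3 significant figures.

39.9 m/s

Coriolis parameter at 21°N:
f = 2Ω sin φ = 2 × 7.29×10⁻⁵ × sin 21° = 5.23×10⁻⁵ s⁻¹
Pressure gradient: |∂P/∂n| = 800 Pa / 172000 m = 4.65×10⁻³ Pa/m
Geostrophic speed: V_g = |∂P/∂n|/(fρ) = 4.65×10⁻³/(5.23×10⁻⁵ × 1.08) = 82.4 m/s
Around a low, centrifugal force acts outward with Coriolis, so pressure-gradient force balances both:
(1/ρ)|∂P/∂n| = fV + V²/R  →  V² + fR·V − fR·V_g = 0
With fR = 5.23×10⁻⁵ × 719×10³ m = 37.6 m/s:
V = [−fR + √((fR)² + 4 fR V_g)]/2 = [−37.6 + √(37.6² + 4×37.6×82.4)]/2 = 39.9 m/s
Subgeostrophic (V < V_g = 82.4 m/s), as expected around a low.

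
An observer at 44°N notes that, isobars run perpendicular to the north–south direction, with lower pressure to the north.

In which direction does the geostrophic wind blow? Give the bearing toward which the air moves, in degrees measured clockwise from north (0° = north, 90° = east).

090°

The pressure-gradient force points toward the north (bearing 000°).
Geostrophic balance: in the Northern Hemisphere the Coriolis force deflects motion to the right, so the geostrophic wind blows 90° to the right of the pressure-gradient force (low pressure on the left).
Rotating 000° by 90° clockwise gives 090° — the wind blows toward the east.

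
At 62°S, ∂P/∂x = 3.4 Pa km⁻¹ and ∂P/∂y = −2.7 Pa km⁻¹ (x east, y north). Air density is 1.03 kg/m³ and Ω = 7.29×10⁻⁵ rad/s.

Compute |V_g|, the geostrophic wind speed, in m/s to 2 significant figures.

Coriolis parameter at 62°S:
f = 2Ω sin φ = 2 × 7.29×10⁻⁵ × sin 62° = 1.29×10⁻⁴ s⁻¹
In the Southern Hemisphere f is negative: f = −1.29×10⁻⁴ s⁻¹.
Component geostrophic relations (x east, y north):
u_g = −(1/(fρ)) ∂P/∂y,  v_g = (1/(fρ)) ∂P/∂x
u_g = −(−2.7×10⁻³)/(−1.29×10⁻⁴ × 1.03) = −20.4 m/s;  v_g = (3.4×10⁻³)/(−1.29×10⁻⁴ × 1.03) = −25.6 m/s
|V_g| = √(u_g² + v_g²) = 32.7 m/s

33 m/s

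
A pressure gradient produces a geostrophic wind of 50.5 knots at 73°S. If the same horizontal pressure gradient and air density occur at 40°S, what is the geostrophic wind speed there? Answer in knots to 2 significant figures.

With the same pressure gradient and density, V_g ∝ 1/f ∝ 1/sin φ.
V₂ = V₁ · sin φ₁ / sin φ₂ = 50.5 × sin 73° / sin 40°
V₂ = 50.5 × 0.9563/0.6428 = 75 knots

75 knots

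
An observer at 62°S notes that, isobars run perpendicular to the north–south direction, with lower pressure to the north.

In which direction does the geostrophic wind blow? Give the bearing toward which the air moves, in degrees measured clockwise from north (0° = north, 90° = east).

The pressure-gradient force points toward the north (bearing 000°).
Geostrophic balance: in the Southern Hemisphere the Coriolis force deflects motion to the left, so the geostrophic wind blows 90° to the left of the pressure-gradient force (low pressure on the right).
Rotating 000° by 90° counterclockwise gives 270° — the wind blows toward the west.

270°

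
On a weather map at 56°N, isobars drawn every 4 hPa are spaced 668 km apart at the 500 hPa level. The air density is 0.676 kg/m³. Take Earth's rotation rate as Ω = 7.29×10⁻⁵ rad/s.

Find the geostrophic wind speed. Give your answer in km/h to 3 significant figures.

26.4 km/h

Coriolis parameter at 56°N:
f = 2Ω sin φ = 2 × 7.29×10⁻⁵ × sin 56° = 1.21×10⁻⁴ s⁻¹
Pressure gradient: |∂P/∂n| = 400 Pa / 668000 m = 5.99×10⁻⁴ Pa/m
Geostrophic balance (pressure-gradient force = Coriolis force):
V_g = (1/(fρ)) |∂P/∂n| = 5.99×10⁻⁴ / (1.21×10⁻⁴ × 0.676) = 7.33 m/s
Converting: 7.33 m/s × 3.6 = 26.4 km/h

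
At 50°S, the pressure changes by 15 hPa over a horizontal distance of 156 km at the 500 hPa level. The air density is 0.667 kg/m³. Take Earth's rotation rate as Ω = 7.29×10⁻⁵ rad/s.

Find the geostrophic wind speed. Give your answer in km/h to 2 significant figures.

460 km/h

Coriolis parameter at 50°S:
f = 2Ω sin φ = 2 × 7.29×10⁻⁵ × sin 50° = 1.12×10⁻⁴ s⁻¹
Pressure gradient: |∂P/∂n| = 1500 Pa / 156000 m = 9.62×10⁻³ Pa/m
Geostrophic balance (pressure-gradient force = Coriolis force):
V_g = (1/(fρ)) |∂P/∂n| = 9.62×10⁻³ / (1.12×10⁻⁴ × 0.667) = 129 m/s
Converting: 129 m/s × 3.6 = 460 km/h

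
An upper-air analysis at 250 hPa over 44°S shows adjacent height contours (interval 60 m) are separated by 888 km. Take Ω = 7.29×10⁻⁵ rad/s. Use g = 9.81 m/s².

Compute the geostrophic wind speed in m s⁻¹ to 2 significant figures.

6.5 m s⁻¹

Coriolis parameter at 44°S:
f = 2Ω sin φ = 2 × 7.29×10⁻⁵ × sin 44° = 1.01×10⁻⁴ s⁻¹
Height gradient: |∂Z/∂n| = 60 m / 888000 m = 6.76×10⁻⁵
On a pressure surface, geostrophic balance gives V_g = (g/f)|∂Z/∂n|:
V_g = 9.81 × 6.76×10⁻⁵ / 1.01×10⁻⁴ = 6.54 m/s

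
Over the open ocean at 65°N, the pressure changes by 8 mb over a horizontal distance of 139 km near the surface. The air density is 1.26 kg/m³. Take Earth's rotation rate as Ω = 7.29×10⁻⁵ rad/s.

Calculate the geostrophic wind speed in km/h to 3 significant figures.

Coriolis parameter at 65°N:
f = 2Ω sin φ = 2 × 7.29×10⁻⁵ × sin 65° = 1.32×10⁻⁴ s⁻¹
Pressure gradient: |∂P/∂n| = 800 Pa / 139000 m = 5.76×10⁻³ Pa/m
Geostrophic balance (pressure-gradient force = Coriolis force):
V_g = (1/(fρ)) |∂P/∂n| = 5.76×10⁻³ / (1.32×10⁻⁴ × 1.26) = 34.6 m/s
Converting: 34.6 m/s × 3.6 = 124 km/h

124 km/h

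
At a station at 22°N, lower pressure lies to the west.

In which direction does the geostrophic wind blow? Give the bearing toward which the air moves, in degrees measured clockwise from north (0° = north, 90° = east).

The pressure-gradient force points toward the west (bearing 270°).
Geostrophic balance: in the Northern Hemisphere the Coriolis force deflects motion to the right, so the geostrophic wind blows 90° to the right of the pressure-gradient force (low pressure on the left).
Rotating 270° by 90° clockwise gives 000° — the wind blows toward the north.

000°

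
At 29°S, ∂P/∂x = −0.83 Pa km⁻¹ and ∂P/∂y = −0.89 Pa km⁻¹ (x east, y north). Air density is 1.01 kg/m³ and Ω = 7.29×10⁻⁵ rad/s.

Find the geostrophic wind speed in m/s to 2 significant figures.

Coriolis parameter at 29°S:
f = 2Ω sin φ = 2 × 7.29×10⁻⁵ × sin 29° = 7.07×10⁻⁵ s⁻¹
In the Southern Hemisphere f is negative: f = −7.07×10⁻⁵ s⁻¹.
Component geostrophic relations (x east, y north):
u_g = −(1/(fρ)) ∂P/∂y,  v_g = (1/(fρ)) ∂P/∂x
u_g = −(−0.89×10⁻³)/(−7.07×10⁻⁵ × 1.01) = −12.5 m/s;  v_g = (−0.83×10⁻³)/(−7.07×10⁻⁵ × 1.01) = 11.6 m/s
|V_g| = √(u_g² + v_g²) = 17.0 m/s

17 m/s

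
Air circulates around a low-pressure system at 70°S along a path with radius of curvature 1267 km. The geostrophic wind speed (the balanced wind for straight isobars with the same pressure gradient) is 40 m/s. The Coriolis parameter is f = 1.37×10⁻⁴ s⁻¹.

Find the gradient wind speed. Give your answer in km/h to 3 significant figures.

121 km/h

Around a low, centrifugal force acts outward with Coriolis, so pressure-gradient force balances both:
(1/ρ)|∂P/∂n| = fV + V²/R  →  V² + fR·V − fR·V_g = 0
With fR = 1.37×10⁻⁴ × 1267×10³ m = 174 m/s:
V = [−fR + √((fR)² + 4 fR V_g)]/2 = [−174 + √(174² + 4×174×40)]/2 = 33.5 m/s
Subgeostrophic (V < V_g = 40 m/s), as expected around a low.
Converting: 33.5 m/s × 3.6 = 121 km/h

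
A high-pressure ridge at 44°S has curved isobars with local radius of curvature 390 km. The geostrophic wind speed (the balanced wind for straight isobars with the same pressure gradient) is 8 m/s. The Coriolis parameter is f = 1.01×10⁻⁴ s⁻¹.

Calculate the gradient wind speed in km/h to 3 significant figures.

Around a high, pressure-gradient force acts outward with centrifugal, so Coriolis balances both:
fV = (1/ρ)|∂P/∂n| + V²/R  →  V² − fR·V + fR·V_g = 0
With fR = 1.01×10⁻⁴ × 390×10³ m = 39.4 m/s:
V = [fR − √((fR)² − 4 fR V_g)]/2 = [39.4 − √(39.4² − 4×39.4×8)]/2 = 11.2 m/s
Supergeostrophic (V > V_g = 8 m/s), as expected around a high.
Converting: 11.2 m/s × 3.6 = 40.2 km/h

40.2 km/h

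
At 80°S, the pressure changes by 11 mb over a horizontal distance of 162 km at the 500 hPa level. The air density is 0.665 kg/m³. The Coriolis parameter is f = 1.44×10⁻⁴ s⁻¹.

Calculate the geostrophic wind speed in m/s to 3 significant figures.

70.9 m/s

Pressure gradient: |∂P/∂n| = 1100 Pa / 162000 m = 6.79×10⁻³ Pa/m
Geostrophic balance (pressure-gradient force = Coriolis force):
V_g = (1/(fρ)) |∂P/∂n| = 6.79×10⁻³ / (1.44×10⁻⁴ × 0.665) = 70.9 m/s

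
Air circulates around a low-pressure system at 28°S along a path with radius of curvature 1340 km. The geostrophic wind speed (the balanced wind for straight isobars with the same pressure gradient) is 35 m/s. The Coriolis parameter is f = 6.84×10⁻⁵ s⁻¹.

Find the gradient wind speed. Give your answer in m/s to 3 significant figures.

Around a low, centrifugal force acts outward with Coriolis, so pressure-gradient force balances both:
(1/ρ)|∂P/∂n| = fV + V²/R  →  V² + fR·V − fR·V_g = 0
With fR = 6.84×10⁻⁵ × 1340×10³ m = 91.7 m/s:
V = [−fR + √((fR)² + 4 fR V_g)]/2 = [−91.7 + √(91.7² + 4×91.7×35)]/2 = 27 m/s
Subgeostrophic (V < V_g = 35 m/s), as expected around a low.

27.0 m/s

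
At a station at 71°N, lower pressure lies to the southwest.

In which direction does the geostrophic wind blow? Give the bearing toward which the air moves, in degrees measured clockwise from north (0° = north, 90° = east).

315°

The pressure-gradient force points toward the southwest (bearing 225°).
Geostrophic balance: in the Northern Hemisphere the Coriolis force deflects motion to the right, so the geostrophic wind blows 90° to the right of the pressure-gradient force (low pressure on the left).
Rotating 225° by 90° clockwise gives 315° — the wind blows toward the northwest.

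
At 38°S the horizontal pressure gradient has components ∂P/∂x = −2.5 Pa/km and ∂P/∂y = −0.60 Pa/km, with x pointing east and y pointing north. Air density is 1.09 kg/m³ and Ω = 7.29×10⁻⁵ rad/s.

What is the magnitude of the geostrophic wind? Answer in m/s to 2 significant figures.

Coriolis parameter at 38°S:
f = 2Ω sin φ = 2 × 7.29×10⁻⁵ × sin 38° = 8.98×10⁻⁵ s⁻¹
In the Southern Hemisphere f is negative: f = −8.98×10⁻⁵ s⁻¹.
Component geostrophic relations (x east, y north):
u_g = −(1/(fρ)) ∂P/∂y,  v_g = (1/(fρ)) ∂P/∂x
u_g = −(−0.60×10⁻³)/(−8.98×10⁻⁵ × 1.09) = −6.13 m/s;  v_g = (−2.5×10⁻³)/(−8.98×10⁻⁵ × 1.09) = 25.6 m/s
|V_g| = √(u_g² + v_g²) = 26.3 m/s

26 m/s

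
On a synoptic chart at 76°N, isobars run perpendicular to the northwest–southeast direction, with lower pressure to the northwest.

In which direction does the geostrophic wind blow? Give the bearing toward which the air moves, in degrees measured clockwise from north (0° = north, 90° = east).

045°

The pressure-gradient force points toward the northwest (bearing 315°).
Geostrophic balance: in the Northern Hemisphere the Coriolis force deflects motion to the right, so the geostrophic wind blows 90° to the right of the pressure-gradient force (low pressure on the left).
Rotating 315° by 90° clockwise gives 045° — the wind blows toward the northeast.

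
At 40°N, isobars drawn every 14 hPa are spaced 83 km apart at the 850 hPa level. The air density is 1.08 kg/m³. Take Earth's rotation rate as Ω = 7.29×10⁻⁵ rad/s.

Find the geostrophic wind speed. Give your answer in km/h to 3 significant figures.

Coriolis parameter at 40°N:
f = 2Ω sin φ = 2 × 7.29×10⁻⁵ × sin 40° = 9.37×10⁻⁵ s⁻¹
Pressure gradient: |∂P/∂n| = 1400 Pa / 83000 m = 1.69×10⁻² Pa/m
Geostrophic balance (pressure-gradient force = Coriolis force):
V_g = (1/(fρ)) |∂P/∂n| = 1.69×10⁻² / (9.37×10⁻⁵ × 1.08) = 167 m/s
Converting: 167 m/s × 3.6 = 600 km/h

600 km/h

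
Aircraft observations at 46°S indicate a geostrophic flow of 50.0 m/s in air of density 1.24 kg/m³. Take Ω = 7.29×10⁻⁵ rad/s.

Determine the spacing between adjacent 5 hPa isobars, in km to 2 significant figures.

Coriolis parameter at 46°S:
f = 2Ω sin φ = 2 × 7.29×10⁻⁵ × sin 46° = 1.05×10⁻⁴ s⁻¹
Geostrophic balance rearranged: |∂P/∂n| = f ρ V_g
|∂P/∂n| = 1.05×10⁻⁴ × 1.24 × 50.0 = 6.50×10⁻³ Pa/m
Isobar spacing: Δn = ΔP/|∂P/∂n| = 500 Pa / 6.50×10⁻³ Pa/m = 76893 m ≈ 77 km

77 km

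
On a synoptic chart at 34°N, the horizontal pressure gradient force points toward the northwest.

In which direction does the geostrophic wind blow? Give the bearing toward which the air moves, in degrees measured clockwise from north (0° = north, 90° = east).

045°

The pressure-gradient force points toward the northwest (bearing 315°).
Geostrophic balance: in the Northern Hemisphere the Coriolis force deflects motion to the right, so the geostrophic wind blows 90° to the right of the pressure-gradient force (low pressure on the left).
Rotating 315° by 90° clockwise gives 045° — the wind blows toward the northeast.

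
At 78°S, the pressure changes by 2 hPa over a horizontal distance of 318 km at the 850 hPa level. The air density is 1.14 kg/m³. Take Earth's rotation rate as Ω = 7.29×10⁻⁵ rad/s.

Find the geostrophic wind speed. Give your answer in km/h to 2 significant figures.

Coriolis parameter at 78°S:
f = 2Ω sin φ = 2 × 7.29×10⁻⁵ × sin 78° = 1.43×10⁻⁴ s⁻¹
Pressure gradient: |∂P/∂n| = 200 Pa / 318000 m = 6.29×10⁻⁴ Pa/m
Geostrophic balance (pressure-gradient force = Coriolis force):
V_g = (1/(fρ)) |∂P/∂n| = 6.29×10⁻⁴ / (1.43×10⁻⁴ × 1.14) = 3.87 m/s
Converting: 3.87 m/s × 3.6 = 14 km/h

14 km/h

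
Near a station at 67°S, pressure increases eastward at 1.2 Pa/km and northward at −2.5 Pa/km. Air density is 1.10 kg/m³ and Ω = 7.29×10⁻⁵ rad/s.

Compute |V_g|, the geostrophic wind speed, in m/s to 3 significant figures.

18.8 m/s

Coriolis parameter at 67°S:
f = 2Ω sin φ = 2 × 7.29×10⁻⁵ × sin 67° = 1.34×10⁻⁴ s⁻¹
In the Southern Hemisphere f is negative: f = −1.34×10⁻⁴ s⁻¹.
Component geostrophic relations (x east, y north):
u_g = −(1/(fρ)) ∂P/∂y,  v_g = (1/(fρ)) ∂P/∂x
u_g = −(−2.5×10⁻³)/(−1.34×10⁻⁴ × 1.10) = −16.9 m/s;  v_g = (1.2×10⁻³)/(−1.34×10⁻⁴ × 1.10) = −8.13 m/s
|V_g| = √(u_g² + v_g²) = 18.8 m/s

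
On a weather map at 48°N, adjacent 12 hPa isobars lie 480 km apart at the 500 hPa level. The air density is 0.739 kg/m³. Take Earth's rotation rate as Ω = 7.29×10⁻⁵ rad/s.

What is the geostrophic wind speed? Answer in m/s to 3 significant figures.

31.2 m/s

Coriolis parameter at 48°N:
f = 2Ω sin φ = 2 × 7.29×10⁻⁵ × sin 48° = 1.08×10⁻⁴ s⁻¹
Pressure gradient: |∂P/∂n| = 1200 Pa / 480000 m = 2.50×10⁻³ Pa/m
Geostrophic balance (pressure-gradient force = Coriolis force):
V_g = (1/(fρ)) |∂P/∂n| = 2.50×10⁻³ / (1.08×10⁻⁴ × 0.739) = 31.2 m/s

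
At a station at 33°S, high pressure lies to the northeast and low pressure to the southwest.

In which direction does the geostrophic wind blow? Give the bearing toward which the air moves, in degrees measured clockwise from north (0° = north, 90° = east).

The pressure-gradient force points toward the southwest (bearing 225°).
Geostrophic balance: in the Southern Hemisphere the Coriolis force deflects motion to the left, so the geostrophic wind blows 90° to the left of the pressure-gradient force (low pressure on the right).
Rotating 225° by 90° counterclockwise gives 135° — the wind blows toward the southeast.

135°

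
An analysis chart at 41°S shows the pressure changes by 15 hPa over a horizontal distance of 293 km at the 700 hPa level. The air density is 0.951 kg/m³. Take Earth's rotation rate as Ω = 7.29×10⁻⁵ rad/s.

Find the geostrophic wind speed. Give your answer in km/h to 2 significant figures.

Coriolis parameter at 41°S:
f = 2Ω sin φ = 2 × 7.29×10⁻⁵ × sin 41° = 9.57×10⁻⁵ s⁻¹
Pressure gradient: |∂P/∂n| = 1500 Pa / 293000 m = 5.12×10⁻³ Pa/m
Geostrophic balance (pressure-gradient force = Coriolis force):
V_g = (1/(fρ)) |∂P/∂n| = 5.12×10⁻³ / (9.57×10⁻⁵ × 0.951) = 56.3 m/s
Converting: 56.3 m/s × 3.6 = 200 km/h

200 km/h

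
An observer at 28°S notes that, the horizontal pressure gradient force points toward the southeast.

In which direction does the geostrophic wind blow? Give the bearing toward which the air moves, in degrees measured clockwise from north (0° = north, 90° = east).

The pressure-gradient force points toward the southeast (bearing 135°).
Geostrophic balance: in the Southern Hemisphere the Coriolis force deflects motion to the left, so the geostrophic wind blows 90° to the left of the pressure-gradient force (low pressure on the right).
Rotating 135° by 90° counterclockwise gives 045° — the wind blows toward the northeast.

045°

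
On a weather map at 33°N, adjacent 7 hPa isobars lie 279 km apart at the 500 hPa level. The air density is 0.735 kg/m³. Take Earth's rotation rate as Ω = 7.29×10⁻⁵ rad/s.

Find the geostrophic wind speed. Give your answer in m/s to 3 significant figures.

Coriolis parameter at 33°N:
f = 2Ω sin φ = 2 × 7.29×10⁻⁵ × sin 33° = 7.94×10⁻⁵ s⁻¹
Pressure gradient: |∂P/∂n| = 700 Pa / 279000 m = 2.51×10⁻³ Pa/m
Geostrophic balance (pressure-gradient force = Coriolis force):
V_g = (1/(fρ)) |∂P/∂n| = 2.51×10⁻³ / (7.94×10⁻⁵ × 0.735) = 43.0 m/s

43.0 m/s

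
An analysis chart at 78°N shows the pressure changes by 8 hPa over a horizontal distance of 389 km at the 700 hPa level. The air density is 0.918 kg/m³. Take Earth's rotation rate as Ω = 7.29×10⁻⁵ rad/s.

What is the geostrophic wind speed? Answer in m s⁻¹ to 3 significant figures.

Coriolis parameter at 78°N:
f = 2Ω sin φ = 2 × 7.29×10⁻⁵ × sin 78° = 1.43×10⁻⁴ s⁻¹
Pressure gradient: |∂P/∂n| = 800 Pa / 389000 m = 2.06×10⁻³ Pa/m
Geostrophic balance (pressure-gradient force = Coriolis force):
V_g = (1/(fρ)) |∂P/∂n| = 2.06×10⁻³ / (1.43×10⁻⁴ × 0.918) = 15.7 m/s

15.7 m s⁻¹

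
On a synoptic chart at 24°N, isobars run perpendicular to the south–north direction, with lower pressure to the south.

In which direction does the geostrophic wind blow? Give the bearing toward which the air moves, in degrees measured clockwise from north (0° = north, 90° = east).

270°

The pressure-gradient force points toward the south (bearing 180°).
Geostrophic balance: in the Northern Hemisphere the Coriolis force deflects motion to the right, so the geostrophic wind blows 90° to the right of the pressure-gradient force (low pressure on the left).
Rotating 180° by 90° clockwise gives 270° — the wind blows toward the west.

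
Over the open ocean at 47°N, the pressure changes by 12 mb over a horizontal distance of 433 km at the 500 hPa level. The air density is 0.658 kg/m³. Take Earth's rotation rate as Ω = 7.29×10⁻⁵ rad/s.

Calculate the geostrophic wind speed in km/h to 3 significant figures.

142 km/h

Coriolis parameter at 47°N:
f = 2Ω sin φ = 2 × 7.29×10⁻⁵ × sin 47° = 1.07×10⁻⁴ s⁻¹
Pressure gradient: |∂P/∂n| = 1200 Pa / 433000 m = 2.77×10⁻³ Pa/m
Geostrophic balance (pressure-gradient force = Coriolis force):
V_g = (1/(fρ)) |∂P/∂n| = 2.77×10⁻³ / (1.07×10⁻⁴ × 0.658) = 39.5 m/s
Converting: 39.5 m/s × 3.6 = 142 km/h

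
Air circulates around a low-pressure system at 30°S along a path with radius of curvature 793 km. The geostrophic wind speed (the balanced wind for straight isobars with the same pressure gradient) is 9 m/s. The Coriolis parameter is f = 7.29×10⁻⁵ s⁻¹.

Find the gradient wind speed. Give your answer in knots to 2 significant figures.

15 knots

Around a low, centrifugal force acts outward with Coriolis, so pressure-gradient force balances both:
(1/ρ)|∂P/∂n| = fV + V²/R  →  V² + fR·V − fR·V_g = 0
With fR = 7.29×10⁻⁵ × 793×10³ m = 57.8 m/s:
V = [−fR + √((fR)² + 4 fR V_g)]/2 = [−57.8 + √(57.8² + 4×57.8×9)]/2 = 7.92 m/s
Subgeostrophic (V < V_g = 9 m/s), as expected around a low.
Converting: 7.92 m/s × 1.944 = 15 knots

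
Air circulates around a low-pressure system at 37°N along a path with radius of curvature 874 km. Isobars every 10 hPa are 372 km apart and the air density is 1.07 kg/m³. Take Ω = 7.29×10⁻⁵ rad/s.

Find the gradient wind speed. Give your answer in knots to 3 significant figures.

Coriolis parameter at 37°N:
f = 2Ω sin φ = 2 × 7.29×10⁻⁵ × sin 37° = 8.77×10⁻⁵ s⁻¹
Pressure gradient: |∂P/∂n| = 1000 Pa / 372000 m = 2.69×10⁻³ Pa/m
Geostrophic speed: V_g = |∂P/∂n|/(fρ) = 2.69×10⁻³/(8.77×10⁻⁵ × 1.07) = 28.6 m/s
Around a low, centrifugal force acts outward with Coriolis, so pressure-gradient force balances both:
(1/ρ)|∂P/∂n| = fV + V²/R  →  V² + fR·V − fR·V_g = 0
With fR = 8.77×10⁻⁵ × 874×10³ m = 76.7 m/s:
V = [−fR + √((fR)² + 4 fR V_g)]/2 = [−76.7 + √(76.7² + 4×76.7×28.6)]/2 = 22.2 m/s
Subgeostrophic (V < V_g = 28.6 m/s), as expected around a low.
Converting: 22.2 m/s × 1.944 = 43.2 knots

43.2 knots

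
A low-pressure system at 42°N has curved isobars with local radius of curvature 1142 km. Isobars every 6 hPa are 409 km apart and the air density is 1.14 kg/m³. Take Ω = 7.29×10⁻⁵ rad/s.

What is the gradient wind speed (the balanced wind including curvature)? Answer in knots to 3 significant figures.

23.2 knots

Coriolis parameter at 42°N:
f = 2Ω sin φ = 2 × 7.29×10⁻⁵ × sin 42° = 9.76×10⁻⁵ s⁻¹
Pressure gradient: |∂P/∂n| = 600 Pa / 409000 m = 1.47×10⁻³ Pa/m
Geostrophic speed: V_g = |∂P/∂n|/(fρ) = 1.47×10⁻³/(9.76×10⁻⁵ × 1.14) = 13.2 m/s
Around a low, centrifugal force acts outward with Coriolis, so pressure-gradient force balances both:
(1/ρ)|∂P/∂n| = fV + V²/R  →  V² + fR·V − fR·V_g = 0
With fR = 9.76×10⁻⁵ × 1142×10³ m = 111 m/s:
V = [−fR + √((fR)² + 4 fR V_g)]/2 = [−111 + √(111² + 4×111×13.2)]/2 = 11.9 m/s
Subgeostrophic (V < V_g = 13.2 m/s), as expected around a low.
Converting: 11.9 m/s × 1.944 = 23.2 knots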